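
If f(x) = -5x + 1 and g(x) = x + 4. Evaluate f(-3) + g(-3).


f(-3) = 16
g(-3) = 1
Sum = 17

17


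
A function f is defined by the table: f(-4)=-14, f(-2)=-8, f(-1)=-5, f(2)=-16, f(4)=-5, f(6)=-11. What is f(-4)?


Reading from the table at x = -4

-14


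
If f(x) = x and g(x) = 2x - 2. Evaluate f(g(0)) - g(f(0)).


0


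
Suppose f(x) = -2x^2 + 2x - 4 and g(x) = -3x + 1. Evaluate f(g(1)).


g(1) = -2
f(-2) = (-2)*(-2)^2 + 2*(-2) - 4 = -16

-16


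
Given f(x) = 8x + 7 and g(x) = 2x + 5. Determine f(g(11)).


223


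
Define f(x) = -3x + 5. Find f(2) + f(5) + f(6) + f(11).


f(2) = -1
f(5) = -10
f(6) = -13
f(11) = -28
Sum = -52

-52


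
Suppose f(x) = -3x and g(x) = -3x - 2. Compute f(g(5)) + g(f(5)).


94


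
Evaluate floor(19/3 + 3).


9


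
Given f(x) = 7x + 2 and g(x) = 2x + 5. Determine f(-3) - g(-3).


f(-3) = -19
g(-3) = -1
Difference = -18

-18


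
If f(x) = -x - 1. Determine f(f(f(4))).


f(4) = -5
f(-5) = 4
f(4) = -5

-5


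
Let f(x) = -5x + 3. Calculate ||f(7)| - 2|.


30


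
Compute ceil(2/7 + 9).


2/7 = 0.2857
0.2857 + 9 = 9.2857
ceil(9.2857) = 10

10


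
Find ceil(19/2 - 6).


4


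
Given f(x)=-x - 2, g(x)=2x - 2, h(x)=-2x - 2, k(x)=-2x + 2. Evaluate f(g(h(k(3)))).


k(3) = -4
h(-4) = 6
g(6) = 10
f(10) = -12

-12


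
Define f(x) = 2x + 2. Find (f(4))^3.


f(4) = 10
(10)^3 = 1000

1000


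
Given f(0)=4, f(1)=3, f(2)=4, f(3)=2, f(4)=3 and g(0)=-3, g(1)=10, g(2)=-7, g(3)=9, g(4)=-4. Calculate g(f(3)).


-7


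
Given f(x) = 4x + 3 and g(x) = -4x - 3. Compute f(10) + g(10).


f(10) = 43
g(10) = -43
Sum = 0

0


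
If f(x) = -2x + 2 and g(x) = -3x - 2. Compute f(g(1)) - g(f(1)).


f(g(1)) = 12
g(f(1)) = -2
Difference = 14

14


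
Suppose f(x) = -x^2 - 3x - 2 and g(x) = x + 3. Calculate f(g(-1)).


g(-1) = 2
f(2) = (-1)*(2)^2 - 3*(2) - 2 = -12

-12


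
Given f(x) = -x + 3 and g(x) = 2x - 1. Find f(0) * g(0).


f(0) = 3
g(0) = -1
Product = -3

-3


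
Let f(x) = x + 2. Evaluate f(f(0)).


f(0) = 2
f(2) = 4

4


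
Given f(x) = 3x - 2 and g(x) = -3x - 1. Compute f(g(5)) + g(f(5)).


f(g(5)) = -50
g(f(5)) = -40
Sum = -90

-90


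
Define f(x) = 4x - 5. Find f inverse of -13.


-2


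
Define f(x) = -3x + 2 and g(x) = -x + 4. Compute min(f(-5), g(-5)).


f(-5) = 17
g(-5) = 9
min = 9

9


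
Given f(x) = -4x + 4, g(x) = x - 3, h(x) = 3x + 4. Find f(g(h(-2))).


h(-2) = -2
g(-2) = -5
f(-5) = 24

24


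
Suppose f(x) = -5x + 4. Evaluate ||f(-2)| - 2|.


f(-2) = 14
|14| = 14
|14 - 2| = 12

12


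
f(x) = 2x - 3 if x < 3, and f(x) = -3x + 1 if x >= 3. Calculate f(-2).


-2 satisfies x < 3
f(-2) = -7

-7


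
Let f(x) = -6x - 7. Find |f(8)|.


f(8) = -55
|-55| = 55

55


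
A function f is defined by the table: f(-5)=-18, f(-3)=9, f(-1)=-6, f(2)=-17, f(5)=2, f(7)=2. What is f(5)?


Reading from the table at x = 5

2


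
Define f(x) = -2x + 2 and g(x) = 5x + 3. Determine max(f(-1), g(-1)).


f(-1) = 4
g(-1) = -2
max = 4

4


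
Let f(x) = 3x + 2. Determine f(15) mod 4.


f(15) = 47
47 mod 4 = 3

3


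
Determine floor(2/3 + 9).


2/3 = 0.6667
0.6667 + 9 = 9.6667
floor(9.6667) = 9

9


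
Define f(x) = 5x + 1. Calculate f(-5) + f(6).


f(-5) = -24
f(6) = 31
Sum = 7

7


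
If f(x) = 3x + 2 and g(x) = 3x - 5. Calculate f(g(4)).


g(4) = 7
f(7) = 23

23


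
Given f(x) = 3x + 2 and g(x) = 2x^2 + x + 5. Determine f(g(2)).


g(2) = 15
f(15) = 47

47


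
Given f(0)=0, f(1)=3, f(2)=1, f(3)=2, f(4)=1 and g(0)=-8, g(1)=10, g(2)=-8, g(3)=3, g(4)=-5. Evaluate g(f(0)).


f(0) = 0
g(0) = -8

-8


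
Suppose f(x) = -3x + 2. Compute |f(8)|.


f(8) = -22
|-22| = 22

22


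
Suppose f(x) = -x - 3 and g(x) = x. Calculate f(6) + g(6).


-3


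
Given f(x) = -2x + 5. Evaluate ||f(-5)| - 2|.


f(-5) = 15
|15| = 15
|15 - 2| = 13

13


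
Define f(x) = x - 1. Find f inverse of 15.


Solve x - 1 = 15
x = (15 + 1) / 1 = 16

16


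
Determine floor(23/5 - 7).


23/5 = 4.6
4.6 - 7 = -2.4
floor(-2.4) = -3

-3


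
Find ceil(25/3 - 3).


25/3 = 8.3333
8.3333 - 3 = 5.3333
ceil(5.3333) = 6

6


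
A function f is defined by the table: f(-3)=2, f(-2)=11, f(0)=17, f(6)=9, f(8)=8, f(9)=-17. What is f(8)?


Reading from the table at x = 8

8


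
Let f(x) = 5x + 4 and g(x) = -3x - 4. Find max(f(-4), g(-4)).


f(-4) = -16
g(-4) = 8
max = 8

8


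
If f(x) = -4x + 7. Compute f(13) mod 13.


f(13) = -45
-45 mod 13 = 7

7


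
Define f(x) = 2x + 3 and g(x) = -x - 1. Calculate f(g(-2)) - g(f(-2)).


f(g(-2)) = 5
g(f(-2)) = 0
Difference = 5

5


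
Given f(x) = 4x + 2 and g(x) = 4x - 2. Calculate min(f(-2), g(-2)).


f(-2) = -6
g(-2) = -10
min = -10

-10


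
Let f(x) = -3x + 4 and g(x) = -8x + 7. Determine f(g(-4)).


g(-4) = 39
f(39) = -113

-113


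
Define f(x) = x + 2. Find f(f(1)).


5


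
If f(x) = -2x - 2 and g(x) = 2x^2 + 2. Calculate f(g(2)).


g(2) = 10
f(10) = -22

-22


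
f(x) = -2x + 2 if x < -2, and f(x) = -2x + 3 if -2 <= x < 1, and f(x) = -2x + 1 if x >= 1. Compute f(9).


9 satisfies x >= 1
f(9) = -17

-17


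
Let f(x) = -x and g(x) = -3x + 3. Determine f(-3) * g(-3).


f(-3) = 3
g(-3) = 12
Product = 36

36


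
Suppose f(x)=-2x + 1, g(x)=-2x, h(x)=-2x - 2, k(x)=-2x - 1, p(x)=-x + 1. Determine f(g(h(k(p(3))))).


p(3) = -2
k(-2) = 3
h(3) = -8
g(-8) = 16
f(16) = -31

-31


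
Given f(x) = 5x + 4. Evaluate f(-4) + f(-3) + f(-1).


f(-4) = -16
f(-3) = -11
f(-1) = -1
Sum = -28

-28


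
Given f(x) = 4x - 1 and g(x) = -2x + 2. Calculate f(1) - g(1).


3


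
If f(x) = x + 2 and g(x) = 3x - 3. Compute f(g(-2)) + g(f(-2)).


-10


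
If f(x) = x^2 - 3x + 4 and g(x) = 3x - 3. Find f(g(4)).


g(4) = 9
f(9) = 1*(9)^2 - 3*(9) + 4 = 58

58


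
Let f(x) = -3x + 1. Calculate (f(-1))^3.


f(-1) = 4
(4)^3 = 64

64


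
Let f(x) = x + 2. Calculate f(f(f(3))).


f(3) = 5
f(5) = 7
f(7) = 9

9


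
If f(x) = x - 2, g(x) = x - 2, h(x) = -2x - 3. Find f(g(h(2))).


h(2) = -7
g(-7) = -9
f(-9) = -11

-11


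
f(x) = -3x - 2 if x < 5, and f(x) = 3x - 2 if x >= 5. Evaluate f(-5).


13


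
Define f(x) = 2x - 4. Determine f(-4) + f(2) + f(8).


f(-4) = -12
f(2) = 0
f(8) = 12
Sum = 0

0


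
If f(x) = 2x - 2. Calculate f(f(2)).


2


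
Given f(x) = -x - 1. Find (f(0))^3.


f(0) = -1
(-1)^3 = -1

-1


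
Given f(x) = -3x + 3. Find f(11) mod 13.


9


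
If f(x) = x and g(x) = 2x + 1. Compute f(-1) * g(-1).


f(-1) = -1
g(-1) = -1
Product = 1

1


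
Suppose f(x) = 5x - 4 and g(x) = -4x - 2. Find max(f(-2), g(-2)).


6


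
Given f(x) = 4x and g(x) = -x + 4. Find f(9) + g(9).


f(9) = 36
g(9) = -5
Sum = 31

31


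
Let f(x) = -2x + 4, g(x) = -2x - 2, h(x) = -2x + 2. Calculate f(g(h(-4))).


h(-4) = 10
g(10) = -22
f(-22) = 48

48


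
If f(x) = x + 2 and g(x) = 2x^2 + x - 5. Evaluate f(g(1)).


g(1) = -2
f(-2) = 0

0


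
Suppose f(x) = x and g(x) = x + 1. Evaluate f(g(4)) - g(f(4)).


f(g(4)) = 5
g(f(4)) = 5
Difference = 0

0


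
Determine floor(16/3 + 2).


16/3 = 5.3333
5.3333 + 2 = 7.3333
floor(7.3333) = 7

7


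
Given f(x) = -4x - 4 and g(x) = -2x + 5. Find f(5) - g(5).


f(5) = -24
g(5) = -5
Difference = -19

-19


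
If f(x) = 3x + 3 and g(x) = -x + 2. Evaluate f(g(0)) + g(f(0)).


f(g(0)) = 9
g(f(0)) = -1
Sum = 8

8


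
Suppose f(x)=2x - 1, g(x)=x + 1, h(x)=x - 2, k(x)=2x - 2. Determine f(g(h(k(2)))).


1


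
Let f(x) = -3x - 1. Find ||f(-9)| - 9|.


f(-9) = 26
|26| = 26
|26 - 9| = 17

17


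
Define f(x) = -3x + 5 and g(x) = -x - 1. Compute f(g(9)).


35


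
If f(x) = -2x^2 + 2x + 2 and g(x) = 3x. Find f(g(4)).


g(4) = 12
f(12) = (-2)*(12)^2 + 2*(12) + 2 = -262

-262


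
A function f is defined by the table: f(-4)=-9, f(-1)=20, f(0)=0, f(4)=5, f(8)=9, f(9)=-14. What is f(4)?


Reading from the table at x = 4

5


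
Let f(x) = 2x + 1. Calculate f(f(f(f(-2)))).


f(-2) = -3
f(-3) = -5
f(-5) = -9
f(-9) = -17

-17


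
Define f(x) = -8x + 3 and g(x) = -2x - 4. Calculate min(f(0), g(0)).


-4


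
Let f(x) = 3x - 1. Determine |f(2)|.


f(2) = 5
|5| = 5

5


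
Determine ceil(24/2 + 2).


24/2 = 12
12 + 2 = 14
ceil(14) = 14

14


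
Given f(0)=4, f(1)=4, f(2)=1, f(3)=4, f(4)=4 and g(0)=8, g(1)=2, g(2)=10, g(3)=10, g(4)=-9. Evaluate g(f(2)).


f(2) = 1
g(1) = 2

2


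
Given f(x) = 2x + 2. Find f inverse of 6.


2


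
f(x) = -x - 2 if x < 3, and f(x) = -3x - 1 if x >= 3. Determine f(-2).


-2 satisfies x < 3
f(-2) = 0

0


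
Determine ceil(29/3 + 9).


29/3 = 9.6667
9.6667 + 9 = 18.6667
ceil(18.6667) = 19

19


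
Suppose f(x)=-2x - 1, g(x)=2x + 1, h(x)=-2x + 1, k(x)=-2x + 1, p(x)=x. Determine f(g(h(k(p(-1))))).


p(-1) = -1
k(-1) = 3
h(3) = -5
g(-5) = -9
f(-9) = 17

17


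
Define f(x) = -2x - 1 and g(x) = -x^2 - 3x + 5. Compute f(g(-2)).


g(-2) = 7
f(7) = -15

-15


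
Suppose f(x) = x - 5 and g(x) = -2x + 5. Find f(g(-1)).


g(-1) = 7
f(7) = 2

2


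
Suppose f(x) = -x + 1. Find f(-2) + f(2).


f(-2) = 3
f(2) = -1
Sum = 2

2


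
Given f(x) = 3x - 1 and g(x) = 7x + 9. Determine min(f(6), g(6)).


17


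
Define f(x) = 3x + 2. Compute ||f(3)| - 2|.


9


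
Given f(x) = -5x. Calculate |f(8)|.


40


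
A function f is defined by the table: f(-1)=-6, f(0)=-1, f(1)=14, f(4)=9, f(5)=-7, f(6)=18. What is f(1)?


Reading from the table at x = 1

14


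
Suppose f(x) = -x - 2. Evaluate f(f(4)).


f(4) = -6
f(-6) = 4

4


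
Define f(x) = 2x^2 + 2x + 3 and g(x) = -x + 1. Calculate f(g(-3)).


g(-3) = 4
f(4) = 2*(4)^2 + 2*(4) + 3 = 43

43


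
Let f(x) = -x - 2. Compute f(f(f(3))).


f(3) = -5
f(-5) = 3
f(3) = -5

-5


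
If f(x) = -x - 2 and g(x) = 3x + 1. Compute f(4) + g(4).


f(4) = -6
g(4) = 13
Sum = 7

7


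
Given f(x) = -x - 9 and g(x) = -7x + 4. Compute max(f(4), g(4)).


f(4) = -13
g(4) = -24
max = -13

-13


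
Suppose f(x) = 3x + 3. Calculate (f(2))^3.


f(2) = 9
(9)^3 = 729

729


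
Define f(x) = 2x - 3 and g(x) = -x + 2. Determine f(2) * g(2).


f(2) = 1
g(2) = 0
Product = 0

0


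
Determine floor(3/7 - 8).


3/7 = 0.4286
0.4286 - 8 = -7.5714
floor(-7.5714) = -8

-8


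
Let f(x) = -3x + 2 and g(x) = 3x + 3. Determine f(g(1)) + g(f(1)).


f(g(1)) = -16
g(f(1)) = 0
Sum = -16

-16


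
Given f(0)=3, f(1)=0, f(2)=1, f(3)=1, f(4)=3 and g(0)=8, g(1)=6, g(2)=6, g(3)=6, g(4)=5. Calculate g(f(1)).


f(1) = 0
g(0) = 8

8


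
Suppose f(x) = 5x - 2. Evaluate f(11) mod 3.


2


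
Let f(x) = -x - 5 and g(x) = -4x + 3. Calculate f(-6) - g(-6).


f(-6) = 1
g(-6) = 27
Difference = -26

-26


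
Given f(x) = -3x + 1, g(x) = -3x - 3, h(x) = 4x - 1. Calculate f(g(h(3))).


h(3) = 11
g(11) = -36
f(-36) = 109

109


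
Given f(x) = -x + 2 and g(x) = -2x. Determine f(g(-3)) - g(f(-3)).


f(g(-3)) = -4
g(f(-3)) = -10
Difference = 6

6


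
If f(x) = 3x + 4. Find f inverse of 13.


Solve 3x + 4 = 13
x = (13 - 4) / 3 = 3

3


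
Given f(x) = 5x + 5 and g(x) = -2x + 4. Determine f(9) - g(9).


64


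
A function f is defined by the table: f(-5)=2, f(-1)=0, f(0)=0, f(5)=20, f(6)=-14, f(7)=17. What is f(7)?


Reading from the table at x = 7

17


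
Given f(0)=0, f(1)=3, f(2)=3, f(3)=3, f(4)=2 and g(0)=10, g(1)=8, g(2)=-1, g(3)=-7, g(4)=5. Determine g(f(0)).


10


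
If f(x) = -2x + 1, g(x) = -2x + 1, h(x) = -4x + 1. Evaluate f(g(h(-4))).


67


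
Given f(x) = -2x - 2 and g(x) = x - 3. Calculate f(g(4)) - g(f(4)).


f(g(4)) = -4
g(f(4)) = -13
Difference = 9

9


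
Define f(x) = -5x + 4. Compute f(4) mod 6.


f(4) = -16
-16 mod 6 = 2

2


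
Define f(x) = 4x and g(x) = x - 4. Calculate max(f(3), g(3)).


f(3) = 12
g(3) = -1
max = 12

12


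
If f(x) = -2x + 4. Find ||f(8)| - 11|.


f(8) = -12
|-12| = 12
|12 - 11| = 1

1


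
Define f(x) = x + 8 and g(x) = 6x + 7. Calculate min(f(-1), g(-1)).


f(-1) = 7
g(-1) = 1
min = 1

1


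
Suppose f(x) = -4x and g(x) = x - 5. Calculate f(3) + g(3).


-14


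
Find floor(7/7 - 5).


7/7 = 1
1 - 5 = -4
floor(-4) = -4

-4


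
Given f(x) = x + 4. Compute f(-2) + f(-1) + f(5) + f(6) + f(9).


f(-2) = 2
f(-1) = 3
f(5) = 9
f(6) = 10
f(9) = 13
Sum = 37

37


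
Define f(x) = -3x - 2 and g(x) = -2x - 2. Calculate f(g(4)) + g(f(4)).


f(g(4)) = 28
g(f(4)) = 26
Sum = 54

54


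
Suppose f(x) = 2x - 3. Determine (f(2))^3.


f(2) = 1
(1)^3 = 1

1


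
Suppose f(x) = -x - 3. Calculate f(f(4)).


4


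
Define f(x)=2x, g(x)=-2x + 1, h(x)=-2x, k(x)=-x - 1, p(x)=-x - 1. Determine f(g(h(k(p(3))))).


p(3) = -4
k(-4) = 3
h(3) = -6
g(-6) = 13
f(13) = 26

26


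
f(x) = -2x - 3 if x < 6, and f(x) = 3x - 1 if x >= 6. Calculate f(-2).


-2 satisfies x < 6
f(-2) = 1

1


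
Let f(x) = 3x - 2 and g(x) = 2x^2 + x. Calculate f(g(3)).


g(3) = 21
f(21) = 61

61


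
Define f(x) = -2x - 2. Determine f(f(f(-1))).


2


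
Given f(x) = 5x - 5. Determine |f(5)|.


f(5) = 20
|20| = 20

20


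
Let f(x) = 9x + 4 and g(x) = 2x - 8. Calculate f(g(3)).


g(3) = -2
f(-2) = -14

-14


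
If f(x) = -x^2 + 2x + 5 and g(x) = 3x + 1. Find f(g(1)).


g(1) = 4
f(4) = (-1)*(4)^2 + 2*(4) + 5 = -3

-3


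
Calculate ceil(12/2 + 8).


12/2 = 6
6 + 8 = 14
ceil(14) = 14

14


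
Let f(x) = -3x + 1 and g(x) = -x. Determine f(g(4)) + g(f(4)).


f(g(4)) = 13
g(f(4)) = 11
Sum = 24

24


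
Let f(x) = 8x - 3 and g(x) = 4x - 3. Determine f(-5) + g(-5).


-66


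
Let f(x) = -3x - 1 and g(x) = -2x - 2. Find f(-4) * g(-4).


f(-4) = 11
g(-4) = 6
Product = 66

66


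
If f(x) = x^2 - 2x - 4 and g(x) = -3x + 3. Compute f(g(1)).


g(1) = 0
f(0) = 1*(0)^2 - 2*(0) - 4 = -4

-4


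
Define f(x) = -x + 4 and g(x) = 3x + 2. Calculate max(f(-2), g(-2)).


f(-2) = 6
g(-2) = -4
max = 6

6


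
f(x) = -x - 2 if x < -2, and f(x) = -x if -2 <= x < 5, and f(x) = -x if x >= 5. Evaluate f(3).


3 satisfies -2 <= x < 5
f(3) = -3

-3


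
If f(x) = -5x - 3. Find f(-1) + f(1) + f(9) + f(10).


f(-1) = 2
f(1) = -8
f(9) = -48
f(10) = -53
Sum = -107

-107


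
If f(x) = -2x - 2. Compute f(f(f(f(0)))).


f(0) = -2
f(-2) = 2
f(2) = -6
f(-6) = 10

10


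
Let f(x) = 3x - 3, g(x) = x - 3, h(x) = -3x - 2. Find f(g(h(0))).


h(0) = -2
g(-2) = -5
f(-5) = -18

-18


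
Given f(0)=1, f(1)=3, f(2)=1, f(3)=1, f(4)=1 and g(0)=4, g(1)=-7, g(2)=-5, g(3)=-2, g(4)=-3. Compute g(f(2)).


f(2) = 1
g(1) = -7

-7


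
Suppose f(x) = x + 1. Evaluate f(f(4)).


f(4) = 5
f(5) = 6

6


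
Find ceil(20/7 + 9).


12


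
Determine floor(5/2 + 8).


5/2 = 2.5
2.5 + 8 = 10.5
floor(10.5) = 10

10


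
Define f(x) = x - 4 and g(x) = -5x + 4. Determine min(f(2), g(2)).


f(2) = -2
g(2) = -6
min = -6

-6


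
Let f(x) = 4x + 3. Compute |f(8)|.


f(8) = 35
|35| = 35

35


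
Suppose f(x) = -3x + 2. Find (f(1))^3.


f(1) = -1
(-1)^3 = -1

-1


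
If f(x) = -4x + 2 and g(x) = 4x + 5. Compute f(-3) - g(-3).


f(-3) = 14
g(-3) = -7
Difference = 21

21


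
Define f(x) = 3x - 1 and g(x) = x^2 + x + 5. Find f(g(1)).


g(1) = 7
f(7) = 20

20


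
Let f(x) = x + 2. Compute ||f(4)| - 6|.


f(4) = 6
|6| = 6
|6 - 6| = 0

0


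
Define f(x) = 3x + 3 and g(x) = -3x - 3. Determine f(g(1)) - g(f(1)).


f(g(1)) = -15
g(f(1)) = -21
Difference = 6

6


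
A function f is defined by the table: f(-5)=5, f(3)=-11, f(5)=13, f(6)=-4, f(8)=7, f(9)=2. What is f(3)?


Reading from the table at x = 3

-11


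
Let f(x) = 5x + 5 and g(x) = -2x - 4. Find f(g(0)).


g(0) = -4
f(-4) = -15

-15


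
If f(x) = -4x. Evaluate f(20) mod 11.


f(20) = -80
-80 mod 11 = 8

8


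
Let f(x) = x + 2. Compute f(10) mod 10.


f(10) = 12
12 mod 10 = 2

2


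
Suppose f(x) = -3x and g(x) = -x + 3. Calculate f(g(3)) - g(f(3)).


f(g(3)) = 0
g(f(3)) = 12
Difference = -12

-12


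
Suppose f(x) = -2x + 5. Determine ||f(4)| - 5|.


f(4) = -3
|-3| = 3
|3 - 5| = 2

2


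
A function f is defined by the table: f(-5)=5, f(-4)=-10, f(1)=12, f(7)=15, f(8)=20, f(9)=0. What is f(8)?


Reading from the table at x = 8

20


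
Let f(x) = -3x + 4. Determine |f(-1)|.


f(-1) = 7
|7| = 7

7


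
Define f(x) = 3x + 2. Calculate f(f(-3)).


f(-3) = -7
f(-7) = -19

-19


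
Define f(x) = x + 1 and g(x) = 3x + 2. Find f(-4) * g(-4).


f(-4) = -3
g(-4) = -10
Product = 30

30


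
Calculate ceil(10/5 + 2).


4


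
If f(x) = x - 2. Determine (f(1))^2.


1


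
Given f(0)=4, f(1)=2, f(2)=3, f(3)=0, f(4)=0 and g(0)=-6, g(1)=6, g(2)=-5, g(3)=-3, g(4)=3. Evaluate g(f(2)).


-3


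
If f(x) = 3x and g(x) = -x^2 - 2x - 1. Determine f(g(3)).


g(3) = -16
f(-16) = -48

-48


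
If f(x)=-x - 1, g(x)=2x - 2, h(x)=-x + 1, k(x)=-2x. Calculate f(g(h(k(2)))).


-9


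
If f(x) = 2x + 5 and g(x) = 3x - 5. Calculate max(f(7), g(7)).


f(7) = 19
g(7) = 16
max = 19

19


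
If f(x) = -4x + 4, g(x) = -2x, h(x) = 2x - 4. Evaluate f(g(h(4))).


36


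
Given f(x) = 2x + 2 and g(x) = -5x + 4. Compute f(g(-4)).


g(-4) = 24
f(24) = 50

50


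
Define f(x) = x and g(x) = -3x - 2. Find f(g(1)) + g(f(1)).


f(g(1)) = -5
g(f(1)) = -5
Sum = -10

-10


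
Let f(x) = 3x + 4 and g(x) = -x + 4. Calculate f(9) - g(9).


f(9) = 31
g(9) = -5
Difference = 36

36


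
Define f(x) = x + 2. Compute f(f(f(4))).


f(4) = 6
f(6) = 8
f(8) = 10

10


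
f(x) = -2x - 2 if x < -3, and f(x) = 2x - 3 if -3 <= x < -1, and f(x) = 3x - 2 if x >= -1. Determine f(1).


1 satisfies x >= -1
f(1) = 1

1


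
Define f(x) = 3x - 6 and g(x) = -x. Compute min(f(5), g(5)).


f(5) = 9
g(5) = -5
min = -5

-5


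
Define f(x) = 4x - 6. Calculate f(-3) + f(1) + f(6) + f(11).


f(-3) = -18
f(1) = -2
f(6) = 18
f(11) = 38
Sum = 36

36


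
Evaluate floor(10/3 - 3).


0


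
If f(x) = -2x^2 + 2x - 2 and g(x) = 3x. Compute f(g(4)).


g(4) = 12
f(12) = (-2)*(12)^2 + 2*(12) - 2 = -266

-266


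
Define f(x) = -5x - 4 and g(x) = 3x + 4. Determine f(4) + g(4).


f(4) = -24
g(4) = 16
Sum = -8

-8


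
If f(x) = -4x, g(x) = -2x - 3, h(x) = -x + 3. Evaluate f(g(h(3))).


h(3) = 0
g(0) = -3
f(-3) = 12

12


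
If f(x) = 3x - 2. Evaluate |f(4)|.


f(4) = 10
|10| = 10

10


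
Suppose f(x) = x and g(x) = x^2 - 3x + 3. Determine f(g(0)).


g(0) = 3
f(3) = 3

3


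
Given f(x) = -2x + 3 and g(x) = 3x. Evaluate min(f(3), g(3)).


f(3) = -3
g(3) = 9
min = -3

-3


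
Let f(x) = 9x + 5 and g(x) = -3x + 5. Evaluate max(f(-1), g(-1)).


f(-1) = -4
g(-1) = 8
max = 8

8


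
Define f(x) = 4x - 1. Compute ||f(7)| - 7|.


f(7) = 27
|27| = 27
|27 - 7| = 20

20


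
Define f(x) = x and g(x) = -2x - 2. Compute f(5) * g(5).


f(5) = 5
g(5) = -12
Product = -60

-60


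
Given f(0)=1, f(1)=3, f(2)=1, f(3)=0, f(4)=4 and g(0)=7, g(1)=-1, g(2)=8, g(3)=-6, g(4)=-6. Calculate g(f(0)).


f(0) = 1
g(1) = -1

-1


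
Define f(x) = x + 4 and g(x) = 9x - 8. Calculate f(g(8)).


g(8) = 64
f(64) = 68

68


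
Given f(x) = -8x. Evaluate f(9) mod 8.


f(9) = -72
-72 mod 8 = 0

0


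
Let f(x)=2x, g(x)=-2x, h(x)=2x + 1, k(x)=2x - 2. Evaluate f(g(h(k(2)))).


k(2) = 2
h(2) = 5
g(5) = -10
f(-10) = -20

-20


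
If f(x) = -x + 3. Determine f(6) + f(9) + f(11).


f(6) = -3
f(9) = -6
f(11) = -8
Sum = -17

-17


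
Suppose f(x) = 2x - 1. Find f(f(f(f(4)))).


f(4) = 7
f(7) = 13
f(13) = 25
f(25) = 49

49


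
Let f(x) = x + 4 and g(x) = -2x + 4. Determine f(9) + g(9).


f(9) = 13
g(9) = -14
Sum = -1

-1


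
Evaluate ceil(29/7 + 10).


29/7 = 4.1429
4.1429 + 10 = 14.1429
ceil(14.1429) = 15

15


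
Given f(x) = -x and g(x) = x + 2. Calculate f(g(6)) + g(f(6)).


f(g(6)) = -8
g(f(6)) = -4
Sum = -12

-12


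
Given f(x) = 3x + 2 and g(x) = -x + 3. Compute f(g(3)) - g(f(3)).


f(g(3)) = 2
g(f(3)) = -8
Difference = 10

10


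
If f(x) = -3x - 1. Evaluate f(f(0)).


f(0) = -1
f(-1) = 2

2


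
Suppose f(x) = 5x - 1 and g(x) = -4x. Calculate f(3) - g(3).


f(3) = 14
g(3) = -12
Difference = 26

26


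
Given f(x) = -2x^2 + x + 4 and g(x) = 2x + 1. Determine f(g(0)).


g(0) = 1
f(1) = (-2)*(1)^2 + 1*(1) + 4 = 3

3


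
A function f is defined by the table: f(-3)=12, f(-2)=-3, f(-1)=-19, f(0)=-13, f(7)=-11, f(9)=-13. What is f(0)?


Reading from the table at x = 0

-13


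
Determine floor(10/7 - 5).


10/7 = 1.4286
1.4286 - 5 = -3.5714
floor(-3.5714) = -4

-4


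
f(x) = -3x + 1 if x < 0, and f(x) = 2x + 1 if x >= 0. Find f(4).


4 satisfies x >= 0
f(4) = 9

9


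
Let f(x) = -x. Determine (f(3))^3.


-27


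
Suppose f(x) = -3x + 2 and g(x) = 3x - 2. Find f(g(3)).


g(3) = 7
f(7) = -19

-19


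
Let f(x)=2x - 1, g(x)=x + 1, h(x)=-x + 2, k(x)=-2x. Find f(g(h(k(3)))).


17


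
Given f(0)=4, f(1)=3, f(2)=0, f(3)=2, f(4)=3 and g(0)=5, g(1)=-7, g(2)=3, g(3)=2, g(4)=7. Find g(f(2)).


f(2) = 0
g(0) = 5

5


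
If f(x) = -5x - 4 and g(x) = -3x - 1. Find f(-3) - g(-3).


f(-3) = 11
g(-3) = 8
Difference = 3

3


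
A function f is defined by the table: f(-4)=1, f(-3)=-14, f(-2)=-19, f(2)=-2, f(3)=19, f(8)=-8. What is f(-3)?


Reading from the table at x = -3

-14


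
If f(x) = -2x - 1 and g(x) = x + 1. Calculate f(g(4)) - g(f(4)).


f(g(4)) = -11
g(f(4)) = -8
Difference = -3

-3


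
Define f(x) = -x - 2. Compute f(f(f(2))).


f(2) = -4
f(-4) = 2
f(2) = -4

-4


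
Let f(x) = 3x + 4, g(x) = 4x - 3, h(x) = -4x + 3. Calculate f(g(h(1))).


-17


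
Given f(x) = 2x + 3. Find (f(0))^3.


f(0) = 3
(3)^3 = 27

27


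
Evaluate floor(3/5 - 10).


3/5 = 0.6
0.6 - 10 = -9.4
floor(-9.4) = -10

-10


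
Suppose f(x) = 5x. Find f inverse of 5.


1


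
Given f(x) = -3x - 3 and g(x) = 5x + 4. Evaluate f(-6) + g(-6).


f(-6) = 15
g(-6) = -26
Sum = -11

-11


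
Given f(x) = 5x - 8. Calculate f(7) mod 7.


f(7) = 27
27 mod 7 = 6

6


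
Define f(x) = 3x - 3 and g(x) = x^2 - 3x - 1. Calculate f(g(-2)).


24


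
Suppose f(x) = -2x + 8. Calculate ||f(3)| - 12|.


f(3) = 2
|2| = 2
|2 - 12| = 10

10


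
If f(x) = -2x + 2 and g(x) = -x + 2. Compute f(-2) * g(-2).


f(-2) = 6
g(-2) = 4
Product = 24

24


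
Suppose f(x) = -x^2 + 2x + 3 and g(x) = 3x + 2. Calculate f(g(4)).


-165


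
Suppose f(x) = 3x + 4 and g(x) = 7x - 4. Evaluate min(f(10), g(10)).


34


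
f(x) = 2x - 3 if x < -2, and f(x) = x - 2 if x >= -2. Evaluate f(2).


2 satisfies x >= -2
f(2) = 0

0


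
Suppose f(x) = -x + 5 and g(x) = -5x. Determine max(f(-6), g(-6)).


30


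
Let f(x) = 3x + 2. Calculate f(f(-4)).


f(-4) = -10
f(-10) = -28

-28


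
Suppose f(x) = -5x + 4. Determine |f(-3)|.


f(-3) = 19
|19| = 19

19


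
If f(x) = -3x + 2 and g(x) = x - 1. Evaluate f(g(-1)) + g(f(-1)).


f(g(-1)) = 8
g(f(-1)) = 4
Sum = 12

12


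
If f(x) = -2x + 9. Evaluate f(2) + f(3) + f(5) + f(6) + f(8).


f(2) = 5
f(3) = 3
f(5) = -1
f(6) = -3
f(8) = -7
Sum = -3

-3


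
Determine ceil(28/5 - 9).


28/5 = 5.6
5.6 - 9 = -3.4
ceil(-3.4) = -3

-3


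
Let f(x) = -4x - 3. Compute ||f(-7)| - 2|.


23


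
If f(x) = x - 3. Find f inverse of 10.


13


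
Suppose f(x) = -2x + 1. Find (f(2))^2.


f(2) = -3
(-3)^2 = 9

9


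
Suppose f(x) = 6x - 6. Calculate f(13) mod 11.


f(13) = 72
72 mod 11 = 6

6


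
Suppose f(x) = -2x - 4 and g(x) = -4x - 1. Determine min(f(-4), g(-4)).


f(-4) = 4
g(-4) = 15
min = 4

4


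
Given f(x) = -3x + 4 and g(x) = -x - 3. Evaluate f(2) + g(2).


f(2) = -2
g(2) = -5
Sum = -7

-7


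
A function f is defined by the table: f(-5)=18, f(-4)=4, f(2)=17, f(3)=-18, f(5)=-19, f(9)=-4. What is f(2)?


17


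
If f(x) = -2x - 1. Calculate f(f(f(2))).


f(2) = -5
f(-5) = 9
f(9) = -19

-19


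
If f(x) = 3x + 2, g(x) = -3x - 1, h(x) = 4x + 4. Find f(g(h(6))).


h(6) = 28
g(28) = -85
f(-85) = -253

-253


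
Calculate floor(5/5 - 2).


5/5 = 1
1 - 2 = -1
floor(-1) = -1

-1


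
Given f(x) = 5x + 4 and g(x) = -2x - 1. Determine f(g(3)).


g(3) = -7
f(-7) = -31

-31


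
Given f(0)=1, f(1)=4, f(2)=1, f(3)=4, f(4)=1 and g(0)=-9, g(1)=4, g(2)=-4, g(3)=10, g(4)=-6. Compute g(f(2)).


f(2) = 1
g(1) = 4

4


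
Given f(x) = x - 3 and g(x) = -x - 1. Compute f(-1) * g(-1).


f(-1) = -4
g(-1) = 0
Product = 0

0


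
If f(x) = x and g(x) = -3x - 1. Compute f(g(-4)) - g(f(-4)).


f(g(-4)) = 11
g(f(-4)) = 11
Difference = 0

0


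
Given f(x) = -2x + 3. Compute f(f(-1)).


f(-1) = 5
f(5) = -7

-7


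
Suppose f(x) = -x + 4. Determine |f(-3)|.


f(-3) = 7
|7| = 7

7


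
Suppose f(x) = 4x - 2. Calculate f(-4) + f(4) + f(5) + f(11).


f(-4) = -18
f(4) = 14
f(5) = 18
f(11) = 42
Sum = 56

56


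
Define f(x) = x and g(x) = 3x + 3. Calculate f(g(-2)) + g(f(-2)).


-6


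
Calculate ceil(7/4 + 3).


7/4 = 1.75
1.75 + 3 = 4.75
ceil(4.75) = 5

5


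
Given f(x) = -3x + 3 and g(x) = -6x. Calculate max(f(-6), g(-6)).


f(-6) = 21
g(-6) = 36
max = 36

36


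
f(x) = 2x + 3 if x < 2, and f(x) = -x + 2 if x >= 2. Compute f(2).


2 satisfies x >= 2
f(2) = 0

0


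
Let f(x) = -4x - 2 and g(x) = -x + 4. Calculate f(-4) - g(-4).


f(-4) = 14
g(-4) = 8
Difference = 6

6


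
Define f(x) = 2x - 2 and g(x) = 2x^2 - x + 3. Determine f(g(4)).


g(4) = 31
f(31) = 60

60


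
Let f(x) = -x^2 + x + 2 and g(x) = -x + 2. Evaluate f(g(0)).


g(0) = 2
f(2) = (-1)*(2)^2 + 1*(2) + 2 = 0

0


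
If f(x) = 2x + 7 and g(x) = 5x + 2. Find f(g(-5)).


g(-5) = -23
f(-23) = -39

-39


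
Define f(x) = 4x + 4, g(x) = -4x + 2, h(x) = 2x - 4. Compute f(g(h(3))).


h(3) = 2
g(2) = -6
f(-6) = -20

-20


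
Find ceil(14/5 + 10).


14/5 = 2.8
2.8 + 10 = 12.8
ceil(12.8) = 13

13


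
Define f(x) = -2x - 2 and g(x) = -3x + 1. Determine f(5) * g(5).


f(5) = -12
g(5) = -14
Product = 168

168


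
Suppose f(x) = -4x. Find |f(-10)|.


f(-10) = 40
|40| = 40

40


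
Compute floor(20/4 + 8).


13


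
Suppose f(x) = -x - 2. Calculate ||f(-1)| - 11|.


10


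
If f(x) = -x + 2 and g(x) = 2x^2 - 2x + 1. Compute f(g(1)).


1


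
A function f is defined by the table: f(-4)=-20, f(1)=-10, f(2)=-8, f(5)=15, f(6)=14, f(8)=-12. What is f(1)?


-10


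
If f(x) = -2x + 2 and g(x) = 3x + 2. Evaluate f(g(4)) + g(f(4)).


f(g(4)) = -26
g(f(4)) = -16
Sum = -42

-42


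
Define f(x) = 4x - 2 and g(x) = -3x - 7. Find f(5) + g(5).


f(5) = 18
g(5) = -22
Sum = -4

-4


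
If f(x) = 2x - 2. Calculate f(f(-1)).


f(-1) = -4
f(-4) = -10

-10


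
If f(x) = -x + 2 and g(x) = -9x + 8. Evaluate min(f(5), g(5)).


f(5) = -3
g(5) = -37
min = -37

-37


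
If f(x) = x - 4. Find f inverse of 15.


Solve x - 4 = 15
x = (15 + 4) / 1 = 19

19


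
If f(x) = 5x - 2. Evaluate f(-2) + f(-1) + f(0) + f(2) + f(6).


f(-2) = -12
f(-1) = -7
f(0) = -2
f(2) = 8
f(6) = 28
Sum = 15

15


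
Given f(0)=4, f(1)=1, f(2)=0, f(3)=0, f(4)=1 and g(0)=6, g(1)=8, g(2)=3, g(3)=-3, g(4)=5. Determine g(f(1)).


f(1) = 1
g(1) = 8

8


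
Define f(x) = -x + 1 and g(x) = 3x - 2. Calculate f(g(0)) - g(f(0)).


f(g(0)) = 3
g(f(0)) = 1
Difference = 2

2


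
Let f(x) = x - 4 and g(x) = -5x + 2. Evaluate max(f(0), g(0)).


f(0) = -4
g(0) = 2
max = 2

2


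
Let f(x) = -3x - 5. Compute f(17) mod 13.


f(17) = -56
-56 mod 13 = 9

9


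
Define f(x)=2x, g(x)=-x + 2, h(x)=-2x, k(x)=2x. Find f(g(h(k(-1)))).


k(-1) = -2
h(-2) = 4
g(4) = -2
f(-2) = -4

-4


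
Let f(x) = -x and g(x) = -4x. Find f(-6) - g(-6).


f(-6) = 6
g(-6) = 24
Difference = -18

-18


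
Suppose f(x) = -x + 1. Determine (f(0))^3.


f(0) = 1
(1)^3 = 1

1


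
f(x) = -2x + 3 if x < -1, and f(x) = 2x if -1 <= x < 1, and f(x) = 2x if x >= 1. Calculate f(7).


14


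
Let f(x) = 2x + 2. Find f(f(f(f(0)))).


30


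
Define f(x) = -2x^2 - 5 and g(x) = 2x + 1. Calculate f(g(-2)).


g(-2) = -3
f(-3) = (-2)*(-3)^2 - 5 = -23

-23


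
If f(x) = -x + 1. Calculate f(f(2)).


f(2) = -1
f(-1) = 2

2


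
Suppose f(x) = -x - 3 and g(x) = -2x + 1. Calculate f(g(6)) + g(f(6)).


f(g(6)) = 8
g(f(6)) = 19
Sum = 27

27


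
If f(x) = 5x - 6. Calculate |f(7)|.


29


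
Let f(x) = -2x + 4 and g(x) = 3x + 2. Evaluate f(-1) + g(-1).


f(-1) = 6
g(-1) = -1
Sum = 5

5


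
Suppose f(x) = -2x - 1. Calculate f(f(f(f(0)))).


5


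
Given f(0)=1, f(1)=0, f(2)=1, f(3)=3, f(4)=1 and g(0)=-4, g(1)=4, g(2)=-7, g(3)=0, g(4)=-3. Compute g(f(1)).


-4


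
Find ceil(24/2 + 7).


24/2 = 12
12 + 7 = 19
ceil(19) = 19

19


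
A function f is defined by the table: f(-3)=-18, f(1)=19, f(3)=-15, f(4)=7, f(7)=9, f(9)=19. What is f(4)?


Reading from the table at x = 4

7


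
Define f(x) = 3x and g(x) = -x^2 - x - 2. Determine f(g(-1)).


g(-1) = -2
f(-2) = -6

-6


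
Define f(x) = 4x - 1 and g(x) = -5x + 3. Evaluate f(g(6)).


g(6) = -27
f(-27) = -109

-109


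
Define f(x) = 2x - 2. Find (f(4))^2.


36


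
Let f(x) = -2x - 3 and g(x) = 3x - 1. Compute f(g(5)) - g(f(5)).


f(g(5)) = -31
g(f(5)) = -40
Difference = 9

9


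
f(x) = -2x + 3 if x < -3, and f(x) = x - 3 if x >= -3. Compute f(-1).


-1 satisfies x >= -3
f(-1) = -4

-4


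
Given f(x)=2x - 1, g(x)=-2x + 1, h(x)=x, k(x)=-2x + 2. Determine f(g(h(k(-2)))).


k(-2) = 6
h(6) = 6
g(6) = -11
f(-11) = -23

-23


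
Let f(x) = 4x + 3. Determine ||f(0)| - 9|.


6


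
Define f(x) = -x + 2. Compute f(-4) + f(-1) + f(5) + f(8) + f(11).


f(-4) = 6
f(-1) = 3
f(5) = -3
f(8) = -6
f(11) = -9
Sum = -9

-9


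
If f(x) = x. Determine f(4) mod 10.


f(4) = 4
4 mod 10 = 4

4


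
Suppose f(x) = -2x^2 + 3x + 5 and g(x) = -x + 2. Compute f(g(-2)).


-15


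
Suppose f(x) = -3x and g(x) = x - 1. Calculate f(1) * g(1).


f(1) = -3
g(1) = 0
Product = 0

0


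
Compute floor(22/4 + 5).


10


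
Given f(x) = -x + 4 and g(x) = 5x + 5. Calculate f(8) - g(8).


-49


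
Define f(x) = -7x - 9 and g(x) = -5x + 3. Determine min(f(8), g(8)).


f(8) = -65
g(8) = -37
min = -65

-65


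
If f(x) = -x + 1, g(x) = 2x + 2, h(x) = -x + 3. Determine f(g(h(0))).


h(0) = 3
g(3) = 8
f(8) = -7

-7


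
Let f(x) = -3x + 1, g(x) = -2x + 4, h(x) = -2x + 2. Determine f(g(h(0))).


1


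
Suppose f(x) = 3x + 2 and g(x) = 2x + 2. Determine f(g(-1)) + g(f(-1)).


f(g(-1)) = 2
g(f(-1)) = 0
Sum = 2

2


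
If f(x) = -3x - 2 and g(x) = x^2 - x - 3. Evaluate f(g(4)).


g(4) = 9
f(9) = -29

-29


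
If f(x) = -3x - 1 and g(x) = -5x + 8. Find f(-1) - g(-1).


f(-1) = 2
g(-1) = 13
Difference = -11

-11


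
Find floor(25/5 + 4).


9


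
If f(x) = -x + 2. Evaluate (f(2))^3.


f(2) = 0
(0)^3 = 0

0


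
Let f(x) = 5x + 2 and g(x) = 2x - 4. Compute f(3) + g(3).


f(3) = 17
g(3) = 2
Sum = 19

19


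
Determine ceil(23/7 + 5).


9


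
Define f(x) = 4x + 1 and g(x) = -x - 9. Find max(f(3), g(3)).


f(3) = 13
g(3) = -12
max = 13

13


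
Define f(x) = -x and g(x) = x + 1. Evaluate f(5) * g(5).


-30


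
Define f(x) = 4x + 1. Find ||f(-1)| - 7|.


4


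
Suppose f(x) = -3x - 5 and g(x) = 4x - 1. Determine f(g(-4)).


46


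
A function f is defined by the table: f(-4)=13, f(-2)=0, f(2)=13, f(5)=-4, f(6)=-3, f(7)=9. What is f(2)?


13


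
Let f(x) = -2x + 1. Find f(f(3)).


f(3) = -5
f(-5) = 11

11


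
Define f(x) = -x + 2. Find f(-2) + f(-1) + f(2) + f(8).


f(-2) = 4
f(-1) = 3
f(2) = 0
f(8) = -6
Sum = 1

1


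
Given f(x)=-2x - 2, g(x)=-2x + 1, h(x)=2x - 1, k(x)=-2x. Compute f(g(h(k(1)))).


-24


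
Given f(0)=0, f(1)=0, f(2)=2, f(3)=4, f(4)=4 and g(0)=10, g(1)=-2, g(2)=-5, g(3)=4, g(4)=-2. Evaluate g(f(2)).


f(2) = 2
g(2) = -5

-5


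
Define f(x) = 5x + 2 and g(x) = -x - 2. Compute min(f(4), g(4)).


f(4) = 22
g(4) = -6
min = -6

-6


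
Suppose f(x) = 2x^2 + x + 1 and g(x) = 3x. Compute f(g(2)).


g(2) = 6
f(6) = 2*(6)^2 + 1*(6) + 1 = 79

79


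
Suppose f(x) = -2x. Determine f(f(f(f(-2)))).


f(-2) = 4
f(4) = -8
f(-8) = 16
f(16) = -32

-32


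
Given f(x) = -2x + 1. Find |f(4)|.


f(4) = -7
|-7| = 7

7


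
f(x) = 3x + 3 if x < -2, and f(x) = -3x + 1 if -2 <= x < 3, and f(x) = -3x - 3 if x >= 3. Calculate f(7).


7 satisfies x >= 3
f(7) = -24

-24


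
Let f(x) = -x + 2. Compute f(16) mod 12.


f(16) = -14
-14 mod 12 = 10

10


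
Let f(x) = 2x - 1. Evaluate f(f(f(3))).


f(3) = 5
f(5) = 9
f(9) = 17

17


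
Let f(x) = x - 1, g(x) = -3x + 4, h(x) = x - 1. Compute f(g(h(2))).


h(2) = 1
g(1) = 1
f(1) = 0

0


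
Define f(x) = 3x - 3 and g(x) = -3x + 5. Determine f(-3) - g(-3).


-26


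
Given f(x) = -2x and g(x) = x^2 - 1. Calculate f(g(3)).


g(3) = 8
f(8) = -16

-16


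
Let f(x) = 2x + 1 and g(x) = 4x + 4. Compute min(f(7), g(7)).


f(7) = 15
g(7) = 32
min = 15

15


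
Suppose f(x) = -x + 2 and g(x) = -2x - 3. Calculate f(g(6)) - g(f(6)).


f(g(6)) = 17
g(f(6)) = 5
Difference = 12

12


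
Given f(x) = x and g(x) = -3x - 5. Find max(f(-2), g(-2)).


f(-2) = -2
g(-2) = 1
max = 1

1


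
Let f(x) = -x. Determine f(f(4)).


f(4) = -4
f(-4) = 4

4


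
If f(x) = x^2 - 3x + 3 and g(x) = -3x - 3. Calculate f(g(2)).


g(2) = -9
f(-9) = 1*(-9)^2 - 3*(-9) + 3 = 111

111


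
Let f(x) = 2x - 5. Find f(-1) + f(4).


f(-1) = -7
f(4) = 3
Sum = -4

-4


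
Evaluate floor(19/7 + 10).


19/7 = 2.7143
2.7143 + 10 = 12.7143
floor(12.7143) = 12

12


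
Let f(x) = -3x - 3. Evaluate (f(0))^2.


f(0) = -3
(-3)^2 = 9

9


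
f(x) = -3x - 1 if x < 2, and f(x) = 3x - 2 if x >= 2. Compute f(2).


2 satisfies x >= 2
f(2) = 4

4


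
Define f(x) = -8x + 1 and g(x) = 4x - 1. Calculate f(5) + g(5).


f(5) = -39
g(5) = 19
Sum = -20

-20


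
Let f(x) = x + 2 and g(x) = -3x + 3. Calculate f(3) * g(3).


-30


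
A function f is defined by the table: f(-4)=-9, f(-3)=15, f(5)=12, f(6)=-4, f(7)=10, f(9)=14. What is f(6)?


Reading from the table at x = 6

-4


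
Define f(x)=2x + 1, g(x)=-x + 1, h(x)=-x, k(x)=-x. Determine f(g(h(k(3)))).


k(3) = -3
h(-3) = 3
g(3) = -2
f(-2) = -3

-3


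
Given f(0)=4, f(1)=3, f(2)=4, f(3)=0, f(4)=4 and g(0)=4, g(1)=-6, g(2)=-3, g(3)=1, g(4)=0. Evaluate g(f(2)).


0


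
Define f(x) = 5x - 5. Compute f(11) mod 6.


f(11) = 50
50 mod 6 = 2

2


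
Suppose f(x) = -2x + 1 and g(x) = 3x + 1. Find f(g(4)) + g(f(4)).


-45


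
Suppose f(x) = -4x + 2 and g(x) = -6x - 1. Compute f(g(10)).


g(10) = -61
f(-61) = 246

246


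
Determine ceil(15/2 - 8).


15/2 = 7.5
7.5 - 8 = -0.5
ceil(-0.5) = 0

0


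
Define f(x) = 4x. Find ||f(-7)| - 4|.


f(-7) = -28
|-28| = 28
|28 - 4| = 24

24


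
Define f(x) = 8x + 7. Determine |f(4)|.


f(4) = 39
|39| = 39

39


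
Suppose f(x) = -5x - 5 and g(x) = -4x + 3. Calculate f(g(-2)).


g(-2) = 11
f(11) = -60

-60


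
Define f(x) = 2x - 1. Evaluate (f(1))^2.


f(1) = 1
(1)^2 = 1

1


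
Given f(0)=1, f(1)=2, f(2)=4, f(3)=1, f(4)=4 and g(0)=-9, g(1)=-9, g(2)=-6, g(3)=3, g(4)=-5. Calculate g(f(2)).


f(2) = 4
g(4) = -5

-5


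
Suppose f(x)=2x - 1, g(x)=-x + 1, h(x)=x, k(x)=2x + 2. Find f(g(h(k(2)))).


k(2) = 6
h(6) = 6
g(6) = -5
f(-5) = -11

-11


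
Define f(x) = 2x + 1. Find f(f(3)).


f(3) = 7
f(7) = 15

15


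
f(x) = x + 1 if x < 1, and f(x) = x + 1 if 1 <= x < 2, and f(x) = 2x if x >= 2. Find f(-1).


-1 satisfies x < 1
f(-1) = 0

0


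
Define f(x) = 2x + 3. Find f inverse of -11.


Solve 2x + 3 = -11
x = (-11 - 3) / 2 = -7

-7


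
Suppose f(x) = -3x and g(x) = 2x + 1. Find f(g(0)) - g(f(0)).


f(g(0)) = -3
g(f(0)) = 1
Difference = -4

-4


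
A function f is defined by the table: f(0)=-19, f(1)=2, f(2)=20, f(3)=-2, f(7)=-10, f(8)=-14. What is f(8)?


Reading from the table at x = 8

-14


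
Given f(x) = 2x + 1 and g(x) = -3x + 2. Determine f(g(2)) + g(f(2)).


f(g(2)) = -7
g(f(2)) = -13
Sum = -20

-20


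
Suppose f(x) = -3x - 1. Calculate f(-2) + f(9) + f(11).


-57


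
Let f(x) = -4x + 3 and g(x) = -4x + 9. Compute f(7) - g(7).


f(7) = -25
g(7) = -19
Difference = -6

-6


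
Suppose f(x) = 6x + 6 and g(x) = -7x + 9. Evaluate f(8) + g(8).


f(8) = 54
g(8) = -47
Sum = 7

7


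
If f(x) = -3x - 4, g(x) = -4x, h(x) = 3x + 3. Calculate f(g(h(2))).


104


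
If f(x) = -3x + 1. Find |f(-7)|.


22


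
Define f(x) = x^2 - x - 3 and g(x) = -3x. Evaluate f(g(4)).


g(4) = -12
f(-12) = 1*(-12)^2 - 1*(-12) - 3 = 153

153


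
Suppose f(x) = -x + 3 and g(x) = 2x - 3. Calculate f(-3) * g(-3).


f(-3) = 6
g(-3) = -9
Product = -54

-54


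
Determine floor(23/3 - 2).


23/3 = 7.6667
7.6667 - 2 = 5.6667
floor(5.6667) = 5

5


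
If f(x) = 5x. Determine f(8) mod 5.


f(8) = 40
40 mod 5 = 0

0


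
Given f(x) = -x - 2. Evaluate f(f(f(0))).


f(0) = -2
f(-2) = 0
f(0) = -2

-2


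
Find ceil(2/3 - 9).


2/3 = 0.6667
0.6667 - 9 = -8.3333
ceil(-8.3333) = -8

-8


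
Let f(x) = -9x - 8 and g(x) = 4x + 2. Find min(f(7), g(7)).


f(7) = -71
g(7) = 30
min = -71

-71


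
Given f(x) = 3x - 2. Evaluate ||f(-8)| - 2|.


f(-8) = -26
|-26| = 26
|26 - 2| = 24

24


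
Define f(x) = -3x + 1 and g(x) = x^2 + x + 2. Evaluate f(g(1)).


g(1) = 4
f(4) = -11

-11


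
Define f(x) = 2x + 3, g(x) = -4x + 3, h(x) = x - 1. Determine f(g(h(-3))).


h(-3) = -4
g(-4) = 19
f(19) = 41

41


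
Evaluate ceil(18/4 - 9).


18/4 = 4.5
4.5 - 9 = -4.5
ceil(-4.5) = -4

-4


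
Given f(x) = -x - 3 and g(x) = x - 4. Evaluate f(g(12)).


g(12) = 8
f(8) = -11

-11


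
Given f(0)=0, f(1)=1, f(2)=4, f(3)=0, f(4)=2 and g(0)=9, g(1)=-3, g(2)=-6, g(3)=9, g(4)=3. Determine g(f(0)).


f(0) = 0
g(0) = 9

9


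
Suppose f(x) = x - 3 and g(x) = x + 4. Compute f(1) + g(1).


f(1) = -2
g(1) = 5
Sum = 3

3


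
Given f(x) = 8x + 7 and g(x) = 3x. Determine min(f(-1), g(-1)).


f(-1) = -1
g(-1) = -3
min = -3

-3


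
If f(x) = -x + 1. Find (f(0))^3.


1


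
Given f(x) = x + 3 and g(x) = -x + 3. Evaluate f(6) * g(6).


f(6) = 9
g(6) = -3
Product = -27

-27
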